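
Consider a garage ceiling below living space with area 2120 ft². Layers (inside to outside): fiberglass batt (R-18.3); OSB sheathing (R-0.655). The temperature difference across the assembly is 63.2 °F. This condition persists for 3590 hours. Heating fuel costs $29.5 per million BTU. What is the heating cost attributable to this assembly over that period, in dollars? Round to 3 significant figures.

749 dollars

R_total = 18.3 + 0.655 = 18.96 ft²·°F·h/BTU
Q = 2120 × 63.2 / 18.96 = 7069 BTU/h
E = 7069 × 3590 = 25380000 BTU
Cost = 25380000/10⁶ × 29.5 = $748.6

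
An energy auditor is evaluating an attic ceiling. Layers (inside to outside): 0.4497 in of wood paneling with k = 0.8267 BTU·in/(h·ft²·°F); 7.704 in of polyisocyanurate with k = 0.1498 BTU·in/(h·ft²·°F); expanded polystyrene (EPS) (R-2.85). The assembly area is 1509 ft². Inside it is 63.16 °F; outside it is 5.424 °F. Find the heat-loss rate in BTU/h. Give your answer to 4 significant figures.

0.4497/0.8267 = 0.54397
7.704/0.1498 = 51.429
R_total = 0.54397 + 51.429 + 2.85 = 54.823 ft²·°F·h/BTU
Q = A·ΔT/R = 1509 × (63.16 − 5.424) / 54.823 = 1589.2 BTU/h

1589 BTU/h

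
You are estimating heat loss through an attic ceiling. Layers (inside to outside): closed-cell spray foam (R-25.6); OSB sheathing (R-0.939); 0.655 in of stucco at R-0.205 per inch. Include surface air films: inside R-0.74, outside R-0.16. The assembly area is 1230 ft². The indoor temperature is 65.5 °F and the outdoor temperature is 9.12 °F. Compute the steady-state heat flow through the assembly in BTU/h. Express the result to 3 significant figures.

2520 BTU/h

0.655 × 0.205 = 0.1343
R_total = 0.74 + 25.6 + 0.939 + 0.1343 + 0.16 = 27.57 ft²·°F·h/BTU
Q = A·ΔT/R = 1230 × (65.5 − 9.12) / 27.57 = 2515 BTU/h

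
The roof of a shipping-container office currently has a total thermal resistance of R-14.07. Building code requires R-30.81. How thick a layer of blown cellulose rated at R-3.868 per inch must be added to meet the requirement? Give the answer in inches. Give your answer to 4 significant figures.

ΔR = 30.81 − 14.07 = 16.74 ft²·°F·h/BTU
L = ΔR / (R/in) = 16.74/3.868 = 4.3278 in

4.328 in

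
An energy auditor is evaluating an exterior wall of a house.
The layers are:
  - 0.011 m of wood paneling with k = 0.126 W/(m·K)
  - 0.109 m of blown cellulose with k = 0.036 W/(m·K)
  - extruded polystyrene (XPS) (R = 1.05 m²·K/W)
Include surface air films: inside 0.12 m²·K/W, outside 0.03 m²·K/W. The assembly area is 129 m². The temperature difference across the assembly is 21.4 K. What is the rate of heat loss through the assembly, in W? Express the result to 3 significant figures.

640 W

0.011/0.126 = 0.0873
0.109/0.036 = 3.028
R_total = 0.12 + 0.0873 + 3.028 + 1.05 + 0.03 = 4.315 m²·K/W
Q = A·ΔT/R = 129 × 21.4 / 4.315 = 639.8 W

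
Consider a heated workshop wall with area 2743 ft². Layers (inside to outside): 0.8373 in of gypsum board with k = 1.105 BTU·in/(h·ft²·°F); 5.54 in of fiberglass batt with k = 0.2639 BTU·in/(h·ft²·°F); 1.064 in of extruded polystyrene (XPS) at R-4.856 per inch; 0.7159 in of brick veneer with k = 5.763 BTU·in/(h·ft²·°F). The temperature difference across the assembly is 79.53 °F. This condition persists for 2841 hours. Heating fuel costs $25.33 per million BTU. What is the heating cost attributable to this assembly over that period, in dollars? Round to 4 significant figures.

580.5 dollars

0.8373/1.105 = 0.75774
5.54/0.2639 = 20.993
1.064 × 4.856 = 5.1668
0.7159/5.763 = 0.12422
R_total = 0.75774 + 20.993 + 5.1668 + 0.12422 = 27.042 ft²·°F·h/BTU
Q = 2743 × 79.53 / 27.042 = 8067.2 BTU/h
E = 8067.2 × 2841 = 22919000 BTU
Cost = 22919000/10⁶ × 25.33 = $580.54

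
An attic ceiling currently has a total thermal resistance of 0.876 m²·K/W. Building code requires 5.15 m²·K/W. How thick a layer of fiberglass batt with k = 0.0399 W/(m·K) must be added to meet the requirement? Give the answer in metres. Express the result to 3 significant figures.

0.171 m

ΔR = 5.15 − 0.876 = 4.274 m²·K/W
L = ΔR × k = 4.274 × 0.0399 = 0.1705 m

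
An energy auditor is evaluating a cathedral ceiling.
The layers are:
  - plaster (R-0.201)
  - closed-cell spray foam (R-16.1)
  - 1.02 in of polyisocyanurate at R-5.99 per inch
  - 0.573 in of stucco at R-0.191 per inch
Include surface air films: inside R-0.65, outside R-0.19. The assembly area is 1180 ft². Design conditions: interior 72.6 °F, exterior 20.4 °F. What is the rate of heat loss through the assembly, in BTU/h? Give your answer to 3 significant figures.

2640 BTU/h

1.02 × 5.99 = 6.11
0.573 × 0.191 = 0.1094
R_total = 0.65 + 0.201 + 16.1 + 6.11 + 0.1094 + 0.19 = 23.36 ft²·°F·h/BTU
Q = A·ΔT/R = 1180 × (72.6 − 20.4) / 23.36 = 2637 BTU/h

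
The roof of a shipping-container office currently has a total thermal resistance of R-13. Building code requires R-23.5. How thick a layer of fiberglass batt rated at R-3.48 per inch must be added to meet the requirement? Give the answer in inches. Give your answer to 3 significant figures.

ΔR = 23.5 − 13 = 10.5 ft²·°F·h/BTU
L = ΔR / (R/in) = 10.5/3.48 = 3.017 in

3.02 in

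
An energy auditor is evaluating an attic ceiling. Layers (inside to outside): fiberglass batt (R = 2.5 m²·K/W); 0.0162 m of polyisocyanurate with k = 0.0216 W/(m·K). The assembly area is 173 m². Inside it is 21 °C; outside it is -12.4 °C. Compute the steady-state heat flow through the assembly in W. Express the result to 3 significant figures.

0.0162/0.0216 = 0.75
R_total = 2.5 + 0.75 = 3.25 m²·K/W
Q = A·ΔT/R = 173 × (21 − (-12.4)) / 3.25 = 1778 W

1780 W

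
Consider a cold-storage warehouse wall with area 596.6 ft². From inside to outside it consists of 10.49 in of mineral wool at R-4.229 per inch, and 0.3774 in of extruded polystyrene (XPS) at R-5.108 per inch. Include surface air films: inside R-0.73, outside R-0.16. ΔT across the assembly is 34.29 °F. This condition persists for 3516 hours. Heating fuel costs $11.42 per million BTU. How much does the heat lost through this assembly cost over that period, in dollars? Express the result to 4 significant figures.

17.41 dollars

10.49 × 4.229 = 44.362
0.3774 × 5.108 = 1.9278
R_total = 0.73 + 44.362 + 1.9278 + 0.16 = 47.18 ft²·°F·h/BTU
Q = 596.6 × 34.29 / 47.18 = 433.6 BTU/h
E = 433.6 × 3516 = 1524600 BTU
Cost = 1524600/10⁶ × 11.42 = $17.41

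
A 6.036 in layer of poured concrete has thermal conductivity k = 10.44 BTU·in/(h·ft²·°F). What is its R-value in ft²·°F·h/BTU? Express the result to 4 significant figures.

R = L/k = 6.036/10.44 = 0.57816 ft²·°F·h/BTU

0.5782 ft²·°F·h/BTU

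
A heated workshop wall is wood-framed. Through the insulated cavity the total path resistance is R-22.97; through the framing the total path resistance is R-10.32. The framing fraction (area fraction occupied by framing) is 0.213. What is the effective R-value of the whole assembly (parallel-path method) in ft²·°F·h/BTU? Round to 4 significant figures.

U_eff = 0.787/22.97 + 0.213/10.32 = 0.034262 + 0.02064 = 0.054902
R_eff = 1/U_eff = 18.214 ft²·°F·h/BTU

18.21 ft²·°F·h/BTU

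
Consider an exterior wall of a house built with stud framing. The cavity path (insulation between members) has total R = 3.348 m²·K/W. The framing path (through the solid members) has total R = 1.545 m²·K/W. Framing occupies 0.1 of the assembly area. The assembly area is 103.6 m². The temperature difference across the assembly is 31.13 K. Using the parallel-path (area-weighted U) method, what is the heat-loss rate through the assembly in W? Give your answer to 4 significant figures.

U_eff = 0.9/3.348 + 0.1/1.545 = 0.26882 + 0.064725 = 0.33354
R_eff = 1/U_eff = 2.9981 m²·K/W
Q = 103.6 × 31.13 / 2.9981 = 1075.7 W

1076 W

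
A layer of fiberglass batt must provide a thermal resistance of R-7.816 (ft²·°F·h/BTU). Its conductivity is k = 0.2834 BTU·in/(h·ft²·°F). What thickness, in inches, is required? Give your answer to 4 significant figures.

2.215 in

L = R × k = 7.816 × 0.2834 = 2.2151 in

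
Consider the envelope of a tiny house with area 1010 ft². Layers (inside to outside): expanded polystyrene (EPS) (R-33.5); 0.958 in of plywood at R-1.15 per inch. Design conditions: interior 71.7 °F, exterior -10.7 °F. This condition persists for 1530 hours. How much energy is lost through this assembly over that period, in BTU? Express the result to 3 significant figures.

0.958 × 1.15 = 1.102
R_total = 33.5 + 1.102 = 34.6 ft²·°F·h/BTU
Q = 1010 × (71.7 − (-10.7)) / 34.6 = 2405 BTU/h
E = 2405 × 1530 = 3680000 BTU

3680000 BTU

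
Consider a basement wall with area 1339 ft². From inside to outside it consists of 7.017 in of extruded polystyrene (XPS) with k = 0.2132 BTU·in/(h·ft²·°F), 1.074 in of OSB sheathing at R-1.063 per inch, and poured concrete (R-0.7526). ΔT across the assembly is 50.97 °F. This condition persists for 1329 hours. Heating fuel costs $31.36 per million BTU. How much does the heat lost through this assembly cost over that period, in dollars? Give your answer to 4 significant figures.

81.72 dollars

7.017/0.2132 = 32.913
1.074 × 1.063 = 1.1417
R_total = 32.913 + 1.1417 + 0.7526 = 34.807 ft²·°F·h/BTU
Q = 1339 × 50.97 / 34.807 = 1960.8 BTU/h
E = 1960.8 × 1329 = 2605900 BTU
Cost = 2605900/10⁶ × 31.36 = $81.72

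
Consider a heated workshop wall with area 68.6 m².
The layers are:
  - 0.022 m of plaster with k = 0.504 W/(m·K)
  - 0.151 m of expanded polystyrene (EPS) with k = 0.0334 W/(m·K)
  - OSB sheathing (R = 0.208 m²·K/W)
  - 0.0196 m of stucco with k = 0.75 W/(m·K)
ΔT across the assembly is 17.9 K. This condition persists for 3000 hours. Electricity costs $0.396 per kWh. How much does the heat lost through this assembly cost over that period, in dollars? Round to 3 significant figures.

0.022/0.504 = 0.04365
0.151/0.0334 = 4.521
0.0196/0.75 = 0.02613
R_total = 0.04365 + 4.521 + 0.208 + 0.02613 = 4.799 m²·K/W
Q = 68.6 × 17.9 / 4.799 = 255.9 W
E = 255.9 W × 3000 h / 1000 = 767.7 kWh
Cost = 767.7 × 0.396 = $304

304 dollars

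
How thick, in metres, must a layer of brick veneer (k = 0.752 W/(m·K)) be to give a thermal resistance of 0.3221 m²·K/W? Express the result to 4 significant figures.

0.2422 m

L = R·k = 0.3221 × 0.752 = 0.24222 m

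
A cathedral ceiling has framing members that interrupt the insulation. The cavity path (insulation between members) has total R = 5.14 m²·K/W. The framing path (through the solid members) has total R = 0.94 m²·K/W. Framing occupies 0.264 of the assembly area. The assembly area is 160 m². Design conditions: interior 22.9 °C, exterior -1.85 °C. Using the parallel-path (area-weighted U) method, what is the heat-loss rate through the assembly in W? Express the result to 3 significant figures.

1680 W

U_eff = 0.736/5.14 + 0.264/0.94 = 0.1432 + 0.2809 = 0.424
R_eff = 1/U_eff = 2.358 m²·K/W
Q = 160 × (22.9 − (-1.85)) / 2.358 = 1679 W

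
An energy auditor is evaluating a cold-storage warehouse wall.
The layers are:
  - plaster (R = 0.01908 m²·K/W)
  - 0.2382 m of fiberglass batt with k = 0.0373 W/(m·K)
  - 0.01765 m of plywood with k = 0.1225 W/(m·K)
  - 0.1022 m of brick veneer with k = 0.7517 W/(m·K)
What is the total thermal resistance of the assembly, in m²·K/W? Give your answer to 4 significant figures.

6.685 m²·K/W

0.2382/0.0373 = 6.3861
0.01765/0.1225 = 0.14408
0.1022/0.7517 = 0.13596
R_total = 0.01908 + 6.3861 + 0.14408 + 0.13596 = 6.6852 m²·K/W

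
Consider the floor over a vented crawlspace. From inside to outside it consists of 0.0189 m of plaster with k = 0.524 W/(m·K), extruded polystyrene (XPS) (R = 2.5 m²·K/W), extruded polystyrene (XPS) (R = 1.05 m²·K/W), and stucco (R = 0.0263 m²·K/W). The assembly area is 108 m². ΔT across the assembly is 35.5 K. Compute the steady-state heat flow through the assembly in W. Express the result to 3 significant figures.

0.0189/0.524 = 0.03607
R_total = 0.03607 + 2.5 + 1.05 + 0.0263 = 3.612 m²·K/W
Q = A·ΔT/R = 108 × 35.5 / 3.612 = 1061 W

1060 W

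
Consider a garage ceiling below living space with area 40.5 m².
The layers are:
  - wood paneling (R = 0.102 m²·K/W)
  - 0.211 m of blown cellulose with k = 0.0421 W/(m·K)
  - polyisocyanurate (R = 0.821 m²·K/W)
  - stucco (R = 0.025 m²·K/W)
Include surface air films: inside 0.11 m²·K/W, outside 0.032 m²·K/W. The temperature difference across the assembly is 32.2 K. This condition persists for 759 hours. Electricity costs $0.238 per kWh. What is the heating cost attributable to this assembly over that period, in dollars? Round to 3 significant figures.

0.211/0.0421 = 5.012
R_total = 0.11 + 0.102 + 5.012 + 0.821 + 0.025 + 0.032 = 6.102 m²·K/W
Q = 40.5 × 32.2 / 6.102 = 213.7 W
E = 213.7 W × 759 h / 1000 = 162.2 kWh
Cost = 162.2 × 0.238 = $38.61

38.6 dollars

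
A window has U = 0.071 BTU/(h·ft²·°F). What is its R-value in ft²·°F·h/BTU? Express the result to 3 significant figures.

14.1 ft²·°F·h/BTU

R = 1/U = 1/0.071 = 14.08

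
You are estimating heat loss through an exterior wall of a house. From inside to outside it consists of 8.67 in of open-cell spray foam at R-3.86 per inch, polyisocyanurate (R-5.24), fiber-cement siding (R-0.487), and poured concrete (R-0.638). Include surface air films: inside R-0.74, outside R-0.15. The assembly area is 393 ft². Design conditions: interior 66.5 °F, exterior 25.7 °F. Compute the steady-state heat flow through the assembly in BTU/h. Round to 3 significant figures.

394 BTU/h

8.67 × 3.86 = 33.47
R_total = 0.74 + 33.47 + 5.24 + 0.487 + 0.638 + 0.15 = 40.72 ft²·°F·h/BTU
Q = A·ΔT/R = 393 × (66.5 − 25.7) / 40.72 = 393.8 BTU/h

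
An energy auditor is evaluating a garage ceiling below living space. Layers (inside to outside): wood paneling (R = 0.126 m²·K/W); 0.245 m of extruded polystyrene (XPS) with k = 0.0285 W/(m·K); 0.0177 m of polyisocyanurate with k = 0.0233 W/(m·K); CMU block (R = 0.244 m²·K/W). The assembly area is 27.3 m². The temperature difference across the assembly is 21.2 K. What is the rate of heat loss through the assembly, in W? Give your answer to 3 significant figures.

0.245/0.0285 = 8.596
0.0177/0.0233 = 0.7597
R_total = 0.126 + 8.596 + 0.7597 + 0.244 = 9.726 m²·K/W
Q = A·ΔT/R = 27.3 × 21.2 / 9.726 = 59.51 W

59.5 W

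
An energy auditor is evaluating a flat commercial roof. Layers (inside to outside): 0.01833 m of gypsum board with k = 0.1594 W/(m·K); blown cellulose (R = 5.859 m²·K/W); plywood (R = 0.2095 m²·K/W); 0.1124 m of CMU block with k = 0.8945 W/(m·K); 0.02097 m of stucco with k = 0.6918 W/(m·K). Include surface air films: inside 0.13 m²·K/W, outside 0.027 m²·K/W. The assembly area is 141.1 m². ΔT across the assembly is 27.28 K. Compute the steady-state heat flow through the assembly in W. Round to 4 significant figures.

0.01833/0.1594 = 0.11499
0.1124/0.8945 = 0.12566
0.02097/0.6918 = 0.030312
R_total = 0.13 + 0.11499 + 5.859 + 0.2095 + 0.12566 + 0.030312 + 0.027 = 6.4965 m²·K/W
Q = A·ΔT/R = 141.1 × 27.28 / 6.4965 = 592.51 W

592.5 W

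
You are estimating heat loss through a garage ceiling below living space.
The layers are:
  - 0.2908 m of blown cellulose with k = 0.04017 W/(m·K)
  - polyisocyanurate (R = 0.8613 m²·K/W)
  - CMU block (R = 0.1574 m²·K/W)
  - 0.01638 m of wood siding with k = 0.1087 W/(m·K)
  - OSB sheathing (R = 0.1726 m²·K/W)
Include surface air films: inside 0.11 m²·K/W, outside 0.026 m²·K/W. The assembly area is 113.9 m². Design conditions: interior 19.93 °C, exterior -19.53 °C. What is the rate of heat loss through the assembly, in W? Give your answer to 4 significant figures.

0.2908/0.04017 = 7.2392
0.01638/0.1087 = 0.15069
R_total = 0.11 + 7.2392 + 0.8613 + 0.1574 + 0.15069 + 0.1726 + 0.026 = 8.7172 m²·K/W
Q = A·ΔT/R = 113.9 × (19.93 − (-19.53)) / 8.7172 = 515.59 W

515.6 W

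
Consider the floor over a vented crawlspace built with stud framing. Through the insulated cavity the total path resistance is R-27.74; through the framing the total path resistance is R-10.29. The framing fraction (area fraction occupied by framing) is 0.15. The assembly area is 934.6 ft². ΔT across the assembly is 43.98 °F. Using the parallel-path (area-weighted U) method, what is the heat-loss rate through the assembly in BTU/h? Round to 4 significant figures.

U_eff = 0.85/27.74 + 0.15/10.29 = 0.030642 + 0.014577 = 0.045219
R_eff = 1/U_eff = 22.115 ft²·°F·h/BTU
Q = 934.6 × 43.98 / 22.115 = 1858.7 BTU/h

1859 BTU/h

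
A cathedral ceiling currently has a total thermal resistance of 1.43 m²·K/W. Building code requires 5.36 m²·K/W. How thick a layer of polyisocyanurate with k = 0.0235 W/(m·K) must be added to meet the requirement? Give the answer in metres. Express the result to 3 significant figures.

ΔR = 5.36 − 1.43 = 3.93 m²·K/W
L = ΔR × k = 3.93 × 0.0235 = 0.09236 m

0.0924 m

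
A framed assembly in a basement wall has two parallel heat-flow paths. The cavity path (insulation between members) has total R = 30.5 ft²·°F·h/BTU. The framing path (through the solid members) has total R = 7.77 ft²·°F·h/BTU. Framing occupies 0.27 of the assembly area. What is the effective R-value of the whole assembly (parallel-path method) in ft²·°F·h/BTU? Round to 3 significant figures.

17.0 ft²·°F·h/BTU

U_eff = 0.73/30.5 + 0.27/7.77 = 0.02393 + 0.03475 = 0.05868
R_eff = 1/U_eff = 17.04 ft²·°F·h/BTU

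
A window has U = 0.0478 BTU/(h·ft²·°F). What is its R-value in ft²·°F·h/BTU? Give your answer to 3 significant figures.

R = 1/U = 1/0.0478 = 20.92

20.9 ft²·°F·h/BTU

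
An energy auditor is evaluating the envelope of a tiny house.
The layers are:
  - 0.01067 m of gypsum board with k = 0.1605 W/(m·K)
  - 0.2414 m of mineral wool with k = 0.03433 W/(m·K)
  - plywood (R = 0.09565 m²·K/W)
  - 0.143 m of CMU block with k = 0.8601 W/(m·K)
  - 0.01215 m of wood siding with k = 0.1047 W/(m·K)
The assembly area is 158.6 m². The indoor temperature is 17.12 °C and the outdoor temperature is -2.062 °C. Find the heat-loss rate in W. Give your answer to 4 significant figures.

406.9 W

0.01067/0.1605 = 0.06648
0.2414/0.03433 = 7.0318
0.143/0.8601 = 0.16626
0.01215/0.1047 = 0.11605
R_total = 0.06648 + 7.0318 + 0.09565 + 0.16626 + 0.11605 = 7.4762 m²·K/W
Q = A·ΔT/R = 158.6 × (17.12 − (-2.062)) / 7.4762 = 406.93 W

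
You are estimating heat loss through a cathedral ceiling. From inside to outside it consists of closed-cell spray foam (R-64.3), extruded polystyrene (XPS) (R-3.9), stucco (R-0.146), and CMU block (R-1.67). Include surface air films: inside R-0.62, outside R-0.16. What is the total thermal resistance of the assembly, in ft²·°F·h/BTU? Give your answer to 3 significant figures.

70.8 ft²·°F·h/BTU

R_total = 0.62 + 64.3 + 3.9 + 0.146 + 1.67 + 0.16 = 70.8 ft²·°F·h/BTU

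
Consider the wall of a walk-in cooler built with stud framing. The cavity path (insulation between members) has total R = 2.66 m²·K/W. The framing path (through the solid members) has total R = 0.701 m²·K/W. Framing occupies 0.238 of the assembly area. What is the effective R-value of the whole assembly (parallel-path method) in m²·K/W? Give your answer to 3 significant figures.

U_eff = 0.762/2.66 + 0.238/0.701 = 0.2865 + 0.3395 = 0.626
R_eff = 1/U_eff = 1.597 m²·K/W

1.60 m²·K/W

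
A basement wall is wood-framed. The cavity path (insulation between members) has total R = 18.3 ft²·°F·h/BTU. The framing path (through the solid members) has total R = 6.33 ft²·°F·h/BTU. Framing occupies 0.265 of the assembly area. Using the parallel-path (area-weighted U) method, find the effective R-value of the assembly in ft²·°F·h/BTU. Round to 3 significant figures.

U_eff = 0.735/18.3 + 0.265/6.33 = 0.04016 + 0.04186 = 0.08203
R_eff = 1/U_eff = 12.19 ft²·°F·h/BTU

12.2 ft²·°F·h/BTU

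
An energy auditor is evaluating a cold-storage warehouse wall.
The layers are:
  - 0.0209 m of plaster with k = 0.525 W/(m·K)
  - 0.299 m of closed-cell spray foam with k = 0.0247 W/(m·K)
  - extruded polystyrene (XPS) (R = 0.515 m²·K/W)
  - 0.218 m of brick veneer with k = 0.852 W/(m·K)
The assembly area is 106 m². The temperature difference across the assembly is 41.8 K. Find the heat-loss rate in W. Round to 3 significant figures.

343 W

0.0209/0.525 = 0.03981
0.299/0.0247 = 12.11
0.218/0.852 = 0.2559
R_total = 0.03981 + 12.11 + 0.515 + 0.2559 = 12.92 m²·K/W
Q = A·ΔT/R = 106 × 41.8 / 12.92 = 343 W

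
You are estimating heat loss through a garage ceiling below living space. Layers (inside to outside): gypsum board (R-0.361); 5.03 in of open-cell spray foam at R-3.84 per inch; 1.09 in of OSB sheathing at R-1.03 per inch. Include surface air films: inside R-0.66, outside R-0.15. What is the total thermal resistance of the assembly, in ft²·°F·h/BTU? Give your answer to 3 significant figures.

5.03 × 3.84 = 19.32
1.09 × 1.03 = 1.123
R_total = 0.66 + 0.361 + 19.32 + 1.123 + 0.15 = 21.61 ft²·°F·h/BTU

21.6 ft²·°F·h/BTU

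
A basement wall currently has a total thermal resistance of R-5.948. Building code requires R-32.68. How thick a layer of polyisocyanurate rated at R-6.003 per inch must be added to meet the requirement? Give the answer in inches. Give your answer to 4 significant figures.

ΔR = 32.68 − 5.948 = 26.732 ft²·°F·h/BTU
L = ΔR / (R/in) = 26.732/6.003 = 4.4531 in

4.453 in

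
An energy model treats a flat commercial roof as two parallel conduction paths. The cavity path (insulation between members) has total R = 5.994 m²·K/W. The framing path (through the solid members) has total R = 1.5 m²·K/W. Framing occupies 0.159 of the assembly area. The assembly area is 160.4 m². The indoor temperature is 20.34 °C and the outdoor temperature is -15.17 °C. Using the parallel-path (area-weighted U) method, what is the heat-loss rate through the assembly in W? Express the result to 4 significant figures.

1403 W

U_eff = 0.841/5.994 + 0.159/1.5 = 0.14031 + 0.106 = 0.24631
R_eff = 1/U_eff = 4.06 m²·K/W
Q = 160.4 × (20.34 − (-15.17)) / 4.06 = 1402.9 W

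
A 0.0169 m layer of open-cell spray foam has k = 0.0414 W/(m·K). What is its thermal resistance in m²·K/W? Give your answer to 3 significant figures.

0.408 m²·K/W

R = L/k = 0.0169/0.0414 = 0.4082 m²·K/W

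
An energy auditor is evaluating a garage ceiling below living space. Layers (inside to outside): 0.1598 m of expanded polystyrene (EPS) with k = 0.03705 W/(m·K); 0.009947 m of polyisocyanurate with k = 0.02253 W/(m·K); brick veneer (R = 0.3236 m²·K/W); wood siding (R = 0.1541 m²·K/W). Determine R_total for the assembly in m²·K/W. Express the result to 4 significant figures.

5.232 m²·K/W

0.1598/0.03705 = 4.3131
0.009947/0.02253 = 0.4415
R_total = 4.3131 + 0.4415 + 0.3236 + 0.1541 = 5.2323 m²·K/W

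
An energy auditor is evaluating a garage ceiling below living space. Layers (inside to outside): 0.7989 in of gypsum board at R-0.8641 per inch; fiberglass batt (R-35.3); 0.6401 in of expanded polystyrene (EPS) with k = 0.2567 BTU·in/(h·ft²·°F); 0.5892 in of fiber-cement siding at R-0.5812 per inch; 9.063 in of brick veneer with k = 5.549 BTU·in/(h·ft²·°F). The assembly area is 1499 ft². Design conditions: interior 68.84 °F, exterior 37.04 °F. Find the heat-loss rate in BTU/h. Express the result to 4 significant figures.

0.7989 × 0.8641 = 0.69033
0.6401/0.2567 = 2.4936
0.5892 × 0.5812 = 0.34244
9.063/5.549 = 1.6333
R_total = 0.69033 + 35.3 + 2.4936 + 0.34244 + 1.6333 = 40.46 ft²·°F·h/BTU
Q = A·ΔT/R = 1499 × (68.84 − 37.04) / 40.46 = 1178.2 BTU/h

1178 BTU/h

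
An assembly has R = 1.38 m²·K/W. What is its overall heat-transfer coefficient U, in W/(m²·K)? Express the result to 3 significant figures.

0.725 W/(m²·K)

U = 1/R = 1/1.38 = 0.7246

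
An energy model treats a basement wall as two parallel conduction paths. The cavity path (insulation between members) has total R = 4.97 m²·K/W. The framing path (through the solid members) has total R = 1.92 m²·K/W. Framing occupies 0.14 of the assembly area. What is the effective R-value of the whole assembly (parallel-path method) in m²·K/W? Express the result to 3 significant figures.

U_eff = 0.86/4.97 + 0.14/1.92 = 0.173 + 0.07292 = 0.246
R_eff = 1/U_eff = 4.066 m²·K/W

4.07 m²·K/W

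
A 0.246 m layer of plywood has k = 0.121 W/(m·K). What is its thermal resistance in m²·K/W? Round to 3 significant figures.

2.03 m²·K/W

R = L/k = 0.246/0.121 = 2.033 m²·K/W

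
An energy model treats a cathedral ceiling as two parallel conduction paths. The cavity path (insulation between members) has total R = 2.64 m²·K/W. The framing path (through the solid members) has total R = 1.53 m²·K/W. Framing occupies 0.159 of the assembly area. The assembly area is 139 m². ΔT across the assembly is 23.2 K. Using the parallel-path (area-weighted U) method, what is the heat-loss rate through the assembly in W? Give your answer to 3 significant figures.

U_eff = 0.841/2.64 + 0.159/1.53 = 0.3186 + 0.1039 = 0.4225
R_eff = 1/U_eff = 2.367 m²·K/W
Q = 139 × 23.2 / 2.367 = 1362 W

1360 W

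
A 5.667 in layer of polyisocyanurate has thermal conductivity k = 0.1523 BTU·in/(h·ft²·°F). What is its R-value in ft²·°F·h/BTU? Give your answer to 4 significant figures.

R = L/k = 5.667/0.1523 = 37.209 ft²·°F·h/BTU

37.21 ft²·°F·h/BTU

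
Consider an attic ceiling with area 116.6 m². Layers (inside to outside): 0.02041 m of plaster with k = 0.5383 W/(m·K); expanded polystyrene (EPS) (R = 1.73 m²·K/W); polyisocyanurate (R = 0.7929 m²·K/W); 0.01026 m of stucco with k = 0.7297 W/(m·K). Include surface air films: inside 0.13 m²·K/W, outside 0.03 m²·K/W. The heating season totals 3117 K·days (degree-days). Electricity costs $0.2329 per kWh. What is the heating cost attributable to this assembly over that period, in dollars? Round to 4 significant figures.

0.02041/0.5383 = 0.037916
0.01026/0.7297 = 0.014061
R_total = 0.13 + 0.037916 + 1.73 + 0.7929 + 0.014061 + 0.03 = 2.7349 m²·K/W
E = A × HDD × 24 / R / 1000 = 116.6 × 3117 × 24 / 2.7349 / 1000 = 3189.4 kWh
Cost = 3189.4 × 0.2329 = $742.81

742.8 dollars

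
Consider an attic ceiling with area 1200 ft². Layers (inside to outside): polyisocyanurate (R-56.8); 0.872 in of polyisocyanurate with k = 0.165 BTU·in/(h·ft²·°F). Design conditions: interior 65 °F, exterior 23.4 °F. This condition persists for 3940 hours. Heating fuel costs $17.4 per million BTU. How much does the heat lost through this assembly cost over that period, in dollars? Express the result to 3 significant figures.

55.1 dollars

0.872/0.165 = 5.285
R_total = 56.8 + 5.285 = 62.08 ft²·°F·h/BTU
Q = 1200 × (65 − 23.4) / 62.08 = 804.1 BTU/h
E = 804.1 × 3940 = 3168000 BTU
Cost = 3168000/10⁶ × 17.4 = $55.12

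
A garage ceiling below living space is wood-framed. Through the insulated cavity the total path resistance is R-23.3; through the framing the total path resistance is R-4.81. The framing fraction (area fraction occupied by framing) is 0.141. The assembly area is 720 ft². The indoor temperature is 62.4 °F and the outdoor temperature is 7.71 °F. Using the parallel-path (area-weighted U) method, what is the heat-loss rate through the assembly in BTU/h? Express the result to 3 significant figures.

U_eff = 0.859/23.3 + 0.141/4.81 = 0.03687 + 0.02931 = 0.06618
R_eff = 1/U_eff = 15.11 ft²·°F·h/BTU
Q = 720 × (62.4 − 7.71) / 15.11 = 2606 BTU/h

2610 BTU/h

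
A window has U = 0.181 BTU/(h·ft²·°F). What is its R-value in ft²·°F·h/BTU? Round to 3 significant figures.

5.52 ft²·°F·h/BTU

R = 1/U = 1/0.181 = 5.525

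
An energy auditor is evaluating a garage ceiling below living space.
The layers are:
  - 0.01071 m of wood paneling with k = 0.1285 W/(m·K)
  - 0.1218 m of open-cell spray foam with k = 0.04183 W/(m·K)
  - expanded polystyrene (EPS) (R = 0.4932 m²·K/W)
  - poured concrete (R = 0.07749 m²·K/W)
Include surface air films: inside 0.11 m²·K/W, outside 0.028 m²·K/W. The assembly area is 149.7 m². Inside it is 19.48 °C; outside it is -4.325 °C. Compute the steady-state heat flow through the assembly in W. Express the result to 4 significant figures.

962.1 W

0.01071/0.1285 = 0.083346
0.1218/0.04183 = 2.9118
R_total = 0.11 + 0.083346 + 2.9118 + 0.4932 + 0.07749 + 0.028 = 3.7038 m²·K/W
Q = A·ΔT/R = 149.7 × (19.48 − (-4.325)) / 3.7038 = 962.14 W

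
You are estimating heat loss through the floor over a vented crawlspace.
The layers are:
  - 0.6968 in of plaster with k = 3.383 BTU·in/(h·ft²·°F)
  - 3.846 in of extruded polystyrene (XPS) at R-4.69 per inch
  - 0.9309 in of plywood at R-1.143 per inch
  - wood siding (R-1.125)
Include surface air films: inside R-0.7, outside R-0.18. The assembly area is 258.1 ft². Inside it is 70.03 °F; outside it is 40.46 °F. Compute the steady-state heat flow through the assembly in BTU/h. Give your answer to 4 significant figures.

358.1 BTU/h

0.6968/3.383 = 0.20597
3.846 × 4.69 = 18.038
0.9309 × 1.143 = 1.064
R_total = 0.7 + 0.20597 + 18.038 + 1.064 + 1.125 + 0.18 = 21.313 ft²·°F·h/BTU
Q = A·ΔT/R = 258.1 × (70.03 − 40.46) / 21.313 = 358.1 BTU/h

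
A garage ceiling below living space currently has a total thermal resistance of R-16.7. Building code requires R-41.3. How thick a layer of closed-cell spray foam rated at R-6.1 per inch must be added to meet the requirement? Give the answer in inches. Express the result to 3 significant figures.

4.03 in

ΔR = 41.3 − 16.7 = 24.6 ft²·°F·h/BTU
L = ΔR / (R/in) = 24.6/6.1 = 4.033 in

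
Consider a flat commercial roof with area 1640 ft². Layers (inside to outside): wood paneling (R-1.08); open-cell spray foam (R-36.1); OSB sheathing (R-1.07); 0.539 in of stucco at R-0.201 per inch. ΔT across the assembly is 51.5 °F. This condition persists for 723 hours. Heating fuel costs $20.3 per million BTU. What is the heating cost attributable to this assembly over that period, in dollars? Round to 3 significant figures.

0.539 × 0.201 = 0.1083
R_total = 1.08 + 36.1 + 1.07 + 0.1083 = 38.36 ft²·°F·h/BTU
Q = 1640 × 51.5 / 38.36 = 2202 BTU/h
E = 2202 × 723 = 1592000 BTU
Cost = 1592000/10⁶ × 20.3 = $32.32

32.3 dollars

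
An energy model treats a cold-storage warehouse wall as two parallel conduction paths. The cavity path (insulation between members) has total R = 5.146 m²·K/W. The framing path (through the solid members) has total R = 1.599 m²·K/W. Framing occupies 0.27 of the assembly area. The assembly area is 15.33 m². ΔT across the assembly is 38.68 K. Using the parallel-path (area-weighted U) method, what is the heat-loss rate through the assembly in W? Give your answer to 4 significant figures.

184.2 W

U_eff = 0.73/5.146 + 0.27/1.599 = 0.14186 + 0.16886 = 0.31071
R_eff = 1/U_eff = 3.2184 m²·K/W
Q = 15.33 × 38.68 / 3.2184 = 184.24 W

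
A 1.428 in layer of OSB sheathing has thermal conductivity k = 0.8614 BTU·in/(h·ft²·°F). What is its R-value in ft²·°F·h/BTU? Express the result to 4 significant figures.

R = L/k = 1.428/0.8614 = 1.6578 ft²·°F·h/BTU

1.658 ft²·°F·h/BTU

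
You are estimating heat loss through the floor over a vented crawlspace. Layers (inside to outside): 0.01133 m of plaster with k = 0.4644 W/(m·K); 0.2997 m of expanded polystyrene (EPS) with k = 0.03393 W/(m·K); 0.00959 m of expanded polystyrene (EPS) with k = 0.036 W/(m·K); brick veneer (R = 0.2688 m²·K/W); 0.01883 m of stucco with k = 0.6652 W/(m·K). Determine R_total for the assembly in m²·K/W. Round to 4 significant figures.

0.01133/0.4644 = 0.024397
0.2997/0.03393 = 8.8329
0.00959/0.036 = 0.26639
0.01883/0.6652 = 0.028307
R_total = 0.024397 + 8.8329 + 0.26639 + 0.2688 + 0.028307 = 9.4208 m²·K/W

9.421 m²·K/W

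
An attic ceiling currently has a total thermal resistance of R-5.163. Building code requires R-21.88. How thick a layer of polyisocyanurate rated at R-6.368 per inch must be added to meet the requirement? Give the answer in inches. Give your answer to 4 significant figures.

2.625 in

ΔR = 21.88 − 5.163 = 16.717 ft²·°F·h/BTU
L = ΔR / (R/in) = 16.717/6.368 = 2.6252 in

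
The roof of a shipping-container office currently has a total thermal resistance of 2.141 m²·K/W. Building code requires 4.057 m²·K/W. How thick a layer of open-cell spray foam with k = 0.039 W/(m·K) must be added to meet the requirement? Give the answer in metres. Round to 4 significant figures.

ΔR = 4.057 − 2.141 = 1.916 m²·K/W
L = ΔR × k = 1.916 × 0.039 = 0.074724 m

0.07472 m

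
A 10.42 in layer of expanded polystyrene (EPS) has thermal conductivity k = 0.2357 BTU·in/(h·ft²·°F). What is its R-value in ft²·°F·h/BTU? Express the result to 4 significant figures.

R = L/k = 10.42/0.2357 = 44.209 ft²·°F·h/BTU

44.21 ft²·°F·h/BTU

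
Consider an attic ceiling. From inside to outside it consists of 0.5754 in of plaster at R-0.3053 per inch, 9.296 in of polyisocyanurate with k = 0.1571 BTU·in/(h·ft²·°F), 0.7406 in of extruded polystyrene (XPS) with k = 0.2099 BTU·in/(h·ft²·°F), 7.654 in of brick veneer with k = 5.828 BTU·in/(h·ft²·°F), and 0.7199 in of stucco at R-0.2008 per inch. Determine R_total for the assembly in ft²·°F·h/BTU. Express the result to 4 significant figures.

64.33 ft²·°F·h/BTU

0.5754 × 0.3053 = 0.17567
9.296/0.1571 = 59.173
0.7406/0.2099 = 3.5283
7.654/5.828 = 1.3133
0.7199 × 0.2008 = 0.14456
R_total = 0.17567 + 59.173 + 3.5283 + 1.3133 + 0.14456 = 64.334 ft²·°F·h/BTU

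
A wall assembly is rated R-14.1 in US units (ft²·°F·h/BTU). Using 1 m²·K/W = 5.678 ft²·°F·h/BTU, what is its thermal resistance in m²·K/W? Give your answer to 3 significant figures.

2.48 m²·K/W

R_SI = 14.1/5.678 = 2.483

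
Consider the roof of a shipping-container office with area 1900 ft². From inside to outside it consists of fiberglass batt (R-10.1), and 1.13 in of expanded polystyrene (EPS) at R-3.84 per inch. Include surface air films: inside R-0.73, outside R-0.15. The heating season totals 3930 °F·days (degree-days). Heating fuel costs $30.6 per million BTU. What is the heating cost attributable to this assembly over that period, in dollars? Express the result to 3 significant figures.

1.13 × 3.84 = 4.339
R_total = 0.73 + 10.1 + 4.339 + 0.15 = 15.32 ft²·°F·h/BTU
E = A × HDD × 24 / R = 1900 × 3930 × 24 / 15.32 = 11700000 BTU
Cost = 11700000/10⁶ × 30.6 = $358

358 dollars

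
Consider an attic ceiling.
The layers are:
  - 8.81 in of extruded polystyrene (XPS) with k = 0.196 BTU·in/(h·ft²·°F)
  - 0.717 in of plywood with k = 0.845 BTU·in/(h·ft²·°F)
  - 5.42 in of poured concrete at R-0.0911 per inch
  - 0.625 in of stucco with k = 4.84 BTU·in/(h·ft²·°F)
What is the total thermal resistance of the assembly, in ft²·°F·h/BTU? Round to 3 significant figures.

46.4 ft²·°F·h/BTU

8.81/0.196 = 44.95
0.717/0.845 = 0.8485
5.42 × 0.0911 = 0.4938
0.625/4.84 = 0.1291
R_total = 44.95 + 0.8485 + 0.4938 + 0.1291 = 46.42 ft²·°F·h/BTU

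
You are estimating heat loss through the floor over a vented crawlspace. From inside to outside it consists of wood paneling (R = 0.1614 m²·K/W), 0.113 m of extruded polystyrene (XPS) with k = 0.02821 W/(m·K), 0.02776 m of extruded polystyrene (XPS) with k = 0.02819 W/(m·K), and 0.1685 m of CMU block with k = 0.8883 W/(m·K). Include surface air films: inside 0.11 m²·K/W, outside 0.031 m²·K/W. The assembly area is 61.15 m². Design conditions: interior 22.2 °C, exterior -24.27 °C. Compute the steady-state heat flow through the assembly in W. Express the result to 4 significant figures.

0.113/0.02821 = 4.0057
0.02776/0.02819 = 0.98475
0.1685/0.8883 = 0.18969
R_total = 0.11 + 0.1614 + 4.0057 + 0.98475 + 0.18969 + 0.031 = 5.4825 m²·K/W
Q = A·ΔT/R = 61.15 × (22.2 − (-24.27)) / 5.4825 = 518.31 W

518.3 W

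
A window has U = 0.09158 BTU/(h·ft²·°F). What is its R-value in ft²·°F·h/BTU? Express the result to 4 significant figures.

10.92 ft²·°F·h/BTU

R = 1/U = 1/0.09158 = 10.919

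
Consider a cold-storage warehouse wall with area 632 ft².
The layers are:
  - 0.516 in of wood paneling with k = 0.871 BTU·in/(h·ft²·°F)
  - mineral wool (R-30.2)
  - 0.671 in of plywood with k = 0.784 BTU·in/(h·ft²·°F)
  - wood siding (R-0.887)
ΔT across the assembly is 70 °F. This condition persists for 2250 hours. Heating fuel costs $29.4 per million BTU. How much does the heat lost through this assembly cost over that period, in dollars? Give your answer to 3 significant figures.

0.516/0.871 = 0.5924
0.671/0.784 = 0.8559
R_total = 0.5924 + 30.2 + 0.8559 + 0.887 = 32.54 ft²·°F·h/BTU
Q = 632 × 70 / 32.54 = 1360 BTU/h
E = 1360 × 2250 = 3059000 BTU
Cost = 3059000/10⁶ × 29.4 = $89.95

89.9 dollars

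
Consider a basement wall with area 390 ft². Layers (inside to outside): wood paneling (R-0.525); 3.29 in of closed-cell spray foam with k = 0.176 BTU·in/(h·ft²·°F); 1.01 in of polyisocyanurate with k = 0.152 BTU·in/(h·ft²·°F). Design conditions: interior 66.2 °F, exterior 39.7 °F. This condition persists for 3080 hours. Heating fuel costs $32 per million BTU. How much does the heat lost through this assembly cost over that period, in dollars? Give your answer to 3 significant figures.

39.4 dollars

3.29/0.176 = 18.69
1.01/0.152 = 6.645
R_total = 0.525 + 18.69 + 6.645 = 25.86 ft²·°F·h/BTU
Q = 390 × (66.2 − 39.7) / 25.86 = 399.6 BTU/h
E = 399.6 × 3080 = 1231000 BTU
Cost = 1231000/10⁶ × 32 = $39.39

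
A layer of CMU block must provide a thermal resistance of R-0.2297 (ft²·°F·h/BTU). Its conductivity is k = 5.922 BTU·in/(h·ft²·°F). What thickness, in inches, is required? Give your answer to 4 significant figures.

L = R × k = 0.2297 × 5.922 = 1.3603 in

1.360 in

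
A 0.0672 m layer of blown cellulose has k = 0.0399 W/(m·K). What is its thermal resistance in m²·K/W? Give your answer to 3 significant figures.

R = L/k = 0.0672/0.0399 = 1.684 m²·K/W

1.68 m²·K/W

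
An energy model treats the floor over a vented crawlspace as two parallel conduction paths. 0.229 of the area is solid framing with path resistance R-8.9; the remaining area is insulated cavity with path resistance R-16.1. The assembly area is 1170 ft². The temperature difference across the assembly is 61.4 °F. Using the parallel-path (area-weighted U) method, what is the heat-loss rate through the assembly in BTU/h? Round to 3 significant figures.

5290 BTU/h

U_eff = 0.771/16.1 + 0.229/8.9 = 0.04789 + 0.02573 = 0.07362
R_eff = 1/U_eff = 13.58 ft²·°F·h/BTU
Q = 1170 × 61.4 / 13.58 = 5289 BTU/h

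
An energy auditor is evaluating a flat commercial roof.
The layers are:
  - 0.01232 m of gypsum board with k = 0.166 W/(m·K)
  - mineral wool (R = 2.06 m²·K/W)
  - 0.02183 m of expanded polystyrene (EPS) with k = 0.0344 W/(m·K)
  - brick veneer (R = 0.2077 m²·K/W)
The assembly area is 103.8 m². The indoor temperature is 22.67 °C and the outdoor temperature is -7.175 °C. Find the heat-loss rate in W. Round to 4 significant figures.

1041 W

0.01232/0.166 = 0.074217
0.02183/0.0344 = 0.63459
R_total = 0.074217 + 2.06 + 0.63459 + 0.2077 = 2.9765 m²·K/W
Q = A·ΔT/R = 103.8 × (22.67 − (-7.175)) / 2.9765 = 1040.8 W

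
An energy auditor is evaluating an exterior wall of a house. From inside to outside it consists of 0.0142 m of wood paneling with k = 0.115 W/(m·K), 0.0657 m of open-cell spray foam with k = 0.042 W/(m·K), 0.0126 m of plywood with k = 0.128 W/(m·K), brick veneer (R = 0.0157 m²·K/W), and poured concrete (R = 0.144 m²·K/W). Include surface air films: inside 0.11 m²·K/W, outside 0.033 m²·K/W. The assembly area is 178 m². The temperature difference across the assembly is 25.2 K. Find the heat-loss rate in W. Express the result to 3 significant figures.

0.0142/0.115 = 0.1235
0.0657/0.042 = 1.564
0.0126/0.128 = 0.09844
R_total = 0.11 + 0.1235 + 1.564 + 0.09844 + 0.0157 + 0.144 + 0.033 = 2.089 m²·K/W
Q = A·ΔT/R = 178 × 25.2 / 2.089 = 2147 W

2150 W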